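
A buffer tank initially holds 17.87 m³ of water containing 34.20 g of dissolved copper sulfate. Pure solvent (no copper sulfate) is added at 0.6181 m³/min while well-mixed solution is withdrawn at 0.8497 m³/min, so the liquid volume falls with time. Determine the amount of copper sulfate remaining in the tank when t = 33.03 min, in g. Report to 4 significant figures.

Let m(t) be the amount of copper sulfate. Volume: V(t) = V₀ + (Q_in − Q_out) t = 17.87 − 0.231600 t; V(33.03) = 10.2203 m³.
Species balance (pure solvent in): dm/dt = −Q_out · m/V(t).
dm/m = −Q_out dt/(V₀ − 0.231600 t); integrating gives ln(m/m₀) = −(Q_out/(Q_in−Q_out)) ln(V/V₀).
m = m₀ (V₀/V)^(Q_out/(Q_in−Q_out)) = 34.20 × (17.87/10.2203)^(-3.66883) = 4.40289 g.

4.403 g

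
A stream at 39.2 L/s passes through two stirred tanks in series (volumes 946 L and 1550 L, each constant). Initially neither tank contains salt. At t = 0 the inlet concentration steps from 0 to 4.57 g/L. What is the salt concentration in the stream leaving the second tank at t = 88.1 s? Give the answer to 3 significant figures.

Each tank obeys Vᵢ dCᵢ/dt = Q(Cᵢ₋₁ − Cᵢ), so τᵢ = Vᵢ/Q.
τ₁ = 946/39.2 = 24.133 s; τ₂ = 1550/39.2 = 39.541 s.
Tank 1: C₁ = C_in(1 − e^(−t/τ₁)). Tank 2 (τ₁ ≠ τ₂): C₂ = C_in[1 − (τ₁ e^(−t/τ₁) − τ₂ e^(−t/τ₂))/(τ₁ − τ₂)].
At t = 88.1: e^(−t/τ₁) = 0.025974, e^(−t/τ₂) = 0.10774.
C₂ = 4.57·[1 − (24.133·0.025974 − 39.541·0.10774)/(-15.408)] = 4.57·0.76421 = 3.4924 g/L.

3.49 g/L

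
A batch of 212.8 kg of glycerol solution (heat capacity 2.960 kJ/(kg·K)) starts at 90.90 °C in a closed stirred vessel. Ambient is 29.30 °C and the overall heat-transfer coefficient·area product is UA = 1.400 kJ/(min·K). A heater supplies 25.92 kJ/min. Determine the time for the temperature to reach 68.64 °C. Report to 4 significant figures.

327.1 min

M c_p dT/dt = −UA(T − T_amb) + Q̇.
τ = M c_p/UA = 449.920 min; T_ss = T_amb + Q̇/UA = 29.30 + 25.92/1.400 = 47.8143 °C.
T(t) = T_ss + (T₀ − T_ss)e^(−t/τ); set T = 68.64:
t = −τ ln[(T − T_ss)/(T₀ − T_ss)] = −449.920 · ln(0.483355) = 327.093 min.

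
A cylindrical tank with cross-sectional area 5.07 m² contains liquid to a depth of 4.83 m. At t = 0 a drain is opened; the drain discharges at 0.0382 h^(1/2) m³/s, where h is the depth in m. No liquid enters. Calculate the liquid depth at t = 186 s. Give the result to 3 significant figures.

2.24 m

Accumulation of liquid (constant cross-section A): A dh/dt = −0.0382 √h.
This is separable: 2 d(√h)/dt = −0.0382/A, so √h = √h₀ − (0.0382/(2A)) t.
√h = √4.83 − 0.0382·186/(2·5.07) = 2.1977 − 0.70071 = 1.4970.
h = 1.4970² = 2.2411 m.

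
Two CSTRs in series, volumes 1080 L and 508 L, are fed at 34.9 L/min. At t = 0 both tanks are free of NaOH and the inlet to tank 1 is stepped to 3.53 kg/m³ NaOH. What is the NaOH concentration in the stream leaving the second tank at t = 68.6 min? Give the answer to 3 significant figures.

2.83 kg/m³

Species balance on tank i: dCᵢ/dt = (Cᵢ₋₁ − Cᵢ)/τᵢ with τᵢ = Vᵢ/Q.
τ₁ = 1080/34.9 = 30.946 min; τ₂ = 508/34.9 = 14.556 min.
Tank 1: C₁ = C_in(1 − e^(−t/τ₁)). Tank 2 (τ₁ ≠ τ₂): C₂ = C_in[1 − (τ₁ e^(−t/τ₁) − τ₂ e^(−t/τ₂))/(τ₁ − τ₂)].
At t = 68.6: e^(−t/τ₁) = 0.10896, e^(−t/τ₂) = 0.0089789.
C₂ = 3.53·[1 − (30.946·0.10896 − 14.556·0.0089789)/(16.390)] = 3.53·0.80225 = 2.8319 kg/m³.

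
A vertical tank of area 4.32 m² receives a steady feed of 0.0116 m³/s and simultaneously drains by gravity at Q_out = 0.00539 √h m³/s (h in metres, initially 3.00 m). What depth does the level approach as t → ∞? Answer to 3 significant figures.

4.63 m

Unsteady balance on liquid volume: A dh/dt = Q_in − 0.00539 √h. At steady state dh/dt = 0:
Q_in = 0.00539 √h_ss ⇒ √h_ss = 0.0116/0.00539 = 2.1521.
h_ss = 2.1521² = 4.6317 m. (Since h₀ = 3.00 m < h_ss, the level will rise toward this value.)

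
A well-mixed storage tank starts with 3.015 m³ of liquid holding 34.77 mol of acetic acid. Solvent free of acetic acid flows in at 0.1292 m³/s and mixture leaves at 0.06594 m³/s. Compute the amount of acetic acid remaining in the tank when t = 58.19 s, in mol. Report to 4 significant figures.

15.14 mol

Let m(t) be the amount of acetic acid. Volume: V(t) = V₀ + (Q_in − Q_out) t = 3.015 + 0.0632600 t; V(58.19) = 6.69610 m³.
Solute balance: dm/dt = 0 − Q_out C = −Q_out m/V(t).
dm/m = −Q_out dt/(V₀ + 0.0632600 t); integrating gives ln(m/m₀) = −(Q_out/(Q_in−Q_out)) ln(V/V₀).
m = m₀ (V₀/V)^(Q_out/(Q_in−Q_out)) = 34.77 × (3.015/6.69610)^(1.04236) = 15.1352 mol.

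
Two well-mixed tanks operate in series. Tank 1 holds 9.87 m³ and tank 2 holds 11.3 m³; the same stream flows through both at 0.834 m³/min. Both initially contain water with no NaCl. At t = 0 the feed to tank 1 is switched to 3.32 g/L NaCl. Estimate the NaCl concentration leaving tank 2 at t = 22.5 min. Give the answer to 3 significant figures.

1.76 g/L

Time constants: τᵢ = Vᵢ/Q for each well-mixed tank.
τ₁ = 9.87/0.834 = 11.835 min; τ₂ = 11.3/0.834 = 13.549 min.
Tank 1: C₁ = C_in(1 − e^(−t/τ₁)). Tank 2 (τ₁ ≠ τ₂): C₂ = C_in[1 − (τ₁ e^(−t/τ₁) − τ₂ e^(−t/τ₂))/(τ₁ − τ₂)].
At t = 22.5: e^(−t/τ₁) = 0.14939, e^(−t/τ₂) = 0.19002.
C₂ = 3.32·[1 − (11.835·0.14939 − 13.549·0.19002)/(-1.7146)] = 3.32·0.52952 = 1.7580 g/L.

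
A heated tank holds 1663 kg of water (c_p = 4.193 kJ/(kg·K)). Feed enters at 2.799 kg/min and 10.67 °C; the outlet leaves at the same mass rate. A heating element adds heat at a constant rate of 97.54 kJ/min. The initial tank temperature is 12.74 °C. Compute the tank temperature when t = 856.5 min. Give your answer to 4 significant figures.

17.50 °C

M c_p dT/dt = ṁ c_p (T_in − T) + Q̇.
Rearrange: dT/dt = (T_ss − T)/τ with τ = M/ṁ = 594.141 min and T_ss = T_in + Q̇/(ṁ c_p) = 18.9810 °C.
Integrating: T(t) = T_ss + (T₀ − T_ss) e^(−t/τ).
T(856.5) = 18.9810 + (-6.24103)·e^(−856.5/594.141) = 18.9810 + (-6.24103)·0.236554 = 17.5047 °C.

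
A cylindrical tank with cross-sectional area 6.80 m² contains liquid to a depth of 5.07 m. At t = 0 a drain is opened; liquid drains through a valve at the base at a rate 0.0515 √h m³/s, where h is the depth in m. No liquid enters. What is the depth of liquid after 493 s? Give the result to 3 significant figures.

With no inflow, A dh/dt = −0.0515 √h.
Separate and integrate: 2(√h − √h₀) = −(0.0515/A) t.
√h = √5.07 − 0.0515·493/(2·6.80) = 2.2517 − 1.8669 = 0.38479.
h = 0.38479² = 0.14806 m.

0.148 m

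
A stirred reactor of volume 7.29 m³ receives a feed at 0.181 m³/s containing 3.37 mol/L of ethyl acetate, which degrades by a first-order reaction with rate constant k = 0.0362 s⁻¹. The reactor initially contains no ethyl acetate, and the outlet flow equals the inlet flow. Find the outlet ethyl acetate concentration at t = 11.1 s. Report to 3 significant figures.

V dC/dt = Q(C_in − C) − k V C.
This is linear with rate a = Q/V + k = 0.061029 s⁻¹.
C_ss = Q C_in/(Q + kV) = 1.3710 mol/L; C(t) = C_ss + (C₀ − C_ss) e^(−a t).
C(11.1) = 1.3710 + (-1.3710)·e^(−0.061029·11.1) = 1.3710 + (-1.3710)·0.50793 = 0.67465 mol/L.

0.675 mol/L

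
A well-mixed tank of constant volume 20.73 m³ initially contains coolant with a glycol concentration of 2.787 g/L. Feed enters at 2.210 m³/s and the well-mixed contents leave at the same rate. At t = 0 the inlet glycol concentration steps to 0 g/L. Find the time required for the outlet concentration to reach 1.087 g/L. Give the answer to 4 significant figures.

8.832 s

Species balance: V dC/dt = Q(C_in − C) ⇒ τ = V/Q = 9.38009 s.
C(t) = C_in + (C₀ − C_in) e^(−t/τ). Set C = 1.087 and solve for t:
e^(−t/τ) = (C − C_in)/(C₀ − C_in) = (1.087 − 0)/(2.787 − 0) = 0.390025
t = −τ ln(…) = 9.38009 × 0.941544 = 8.83177 s.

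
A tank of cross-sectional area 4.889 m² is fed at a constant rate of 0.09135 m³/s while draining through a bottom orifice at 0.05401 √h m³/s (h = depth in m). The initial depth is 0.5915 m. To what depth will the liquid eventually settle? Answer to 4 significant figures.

2.861 m

Mass balance (ρ constant): A dh/dt = Q_in − 0.05401 √h. At steady state dh/dt = 0:
Q_in = 0.05401 √h_ss ⇒ √h_ss = 0.09135/0.05401 = 1.69135.
h_ss = 1.69135² = 2.86068 m. (Since h₀ = 0.5915 m < h_ss, the level will rise toward this value.)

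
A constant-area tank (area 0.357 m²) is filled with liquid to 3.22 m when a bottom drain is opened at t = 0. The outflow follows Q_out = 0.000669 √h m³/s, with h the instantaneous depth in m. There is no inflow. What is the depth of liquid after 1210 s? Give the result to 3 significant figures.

Volume balance on the tank: A dh/dt = −0.000669 √h.
Separate and integrate: 2(√h − √h₀) = −(0.000669/A) t.
√h = √3.22 − 0.000669·1210/(2·0.357) = 1.7944 − 1.1337 = 0.66070.
h = 0.66070² = 0.43652 m.

0.437 m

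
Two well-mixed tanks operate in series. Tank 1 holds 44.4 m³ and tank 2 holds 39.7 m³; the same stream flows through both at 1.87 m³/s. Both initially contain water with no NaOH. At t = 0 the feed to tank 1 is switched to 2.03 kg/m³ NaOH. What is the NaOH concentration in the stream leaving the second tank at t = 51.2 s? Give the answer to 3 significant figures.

Time constants: τᵢ = Vᵢ/Q for each well-mixed tank.
τ₁ = 44.4/1.87 = 23.743 s; τ₂ = 39.7/1.87 = 21.230 s.
Solving the cascade with C₁(0)=C₂(0)=0 gives C₂(t) = C_in[1 − (τ₁ e^(−t/τ₁) − τ₂ e^(−t/τ₂))/(τ₁ − τ₂)].
At t = 51.2: e^(−t/τ₁) = 0.11574, e^(−t/τ₂) = 0.089664.
C₂ = 2.03·[1 − (23.743·0.11574 − 21.230·0.089664)/(2.5134)] = 2.03·0.66399 = 1.3479 kg/m³.

1.35 kg/m³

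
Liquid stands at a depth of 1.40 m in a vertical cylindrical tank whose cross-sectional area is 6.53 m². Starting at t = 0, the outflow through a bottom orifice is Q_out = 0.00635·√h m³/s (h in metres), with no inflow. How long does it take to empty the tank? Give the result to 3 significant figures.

With no inflow, A dh/dt = −0.00635 √h.
This is separable: 2 d(√h)/dt = −0.00635/A, so √h = √h₀ − (0.00635/(2A)) t.
Set h = 0: 2√h₀ = (0.00635/A) t_empty ⇒ t_empty = 2A√h₀/0.00635.
t_empty = 2·6.53·√1.40/0.00635 = 13.060·1.1832/0.00635 = 2433.5 s.

2430 s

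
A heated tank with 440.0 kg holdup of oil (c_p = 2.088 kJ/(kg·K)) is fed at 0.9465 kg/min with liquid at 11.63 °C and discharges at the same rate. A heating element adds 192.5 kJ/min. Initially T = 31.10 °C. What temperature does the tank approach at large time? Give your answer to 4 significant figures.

109.0 °C

Heat balance on the well-mixed liquid: M c_p dT/dt = ṁ c_p (T_in − T) + 192.5.
At steady state dT/dt = 0 ⇒ T_ss = T_in + Q̇/(ṁ c_p) = 11.63 + 192.5/(0.9465·2.088) = 109.035 °C.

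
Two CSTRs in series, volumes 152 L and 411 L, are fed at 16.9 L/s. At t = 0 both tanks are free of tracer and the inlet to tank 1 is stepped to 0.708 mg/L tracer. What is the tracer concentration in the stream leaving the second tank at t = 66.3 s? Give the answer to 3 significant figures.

Species balance on tank i: dCᵢ/dt = (Cᵢ₋₁ − Cᵢ)/τᵢ with τᵢ = Vᵢ/Q.
τ₁ = 152/16.9 = 8.9941 s; τ₂ = 411/16.9 = 24.320 s.
Tank 1: C₁ = C_in(1 − e^(−t/τ₁)). Tank 2 (τ₁ ≠ τ₂): C₂ = C_in[1 − (τ₁ e^(−t/τ₁) − τ₂ e^(−t/τ₂))/(τ₁ − τ₂)].
At t = 66.3: e^(−t/τ₁) = 0.00062892, e^(−t/τ₂) = 0.065467.
C₂ = 0.708·[1 − (8.9941·0.00062892 − 24.320·0.065467)/(-15.325)] = 0.708·0.89648 = 0.63471 mg/L.

0.635 mg/L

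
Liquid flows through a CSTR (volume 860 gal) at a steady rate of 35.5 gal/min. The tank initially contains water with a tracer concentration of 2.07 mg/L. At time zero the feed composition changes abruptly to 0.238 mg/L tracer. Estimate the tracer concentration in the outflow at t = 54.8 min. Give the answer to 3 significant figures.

Species balance on the tank: V dC/dt = Q(C_in − C).
So dC/dt = (C_in − C)/τ with τ = V/Q = 860/35.5 = 24.225 min.
Integrating: C(t) = C_in + (C₀ − C_in) e^(−t/τ).
C(54.8) = 0.238 + (2.07 − 0.238)·e^(−54.8/24.225) = 0.238 + (1.8320)·0.10413 = 0.42877 mg/L.

0.429 mg/L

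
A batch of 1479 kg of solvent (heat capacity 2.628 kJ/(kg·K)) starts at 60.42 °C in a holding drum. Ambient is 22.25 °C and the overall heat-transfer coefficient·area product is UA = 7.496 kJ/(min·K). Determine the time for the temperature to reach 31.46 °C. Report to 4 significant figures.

M c_p dT/dt = −UA(T − T_amb).
τ = M c_p/UA = 518.518 min; T_ss = T_amb = 22.2500 °C.
T(t) = T_ss + (T₀ − T_ss)e^(−t/τ); set T = 31.46:
t = −τ ln[(T − T_ss)/(T₀ − T_ss)] = −518.518 · ln(0.241289) = 737.208 min.

737.2 min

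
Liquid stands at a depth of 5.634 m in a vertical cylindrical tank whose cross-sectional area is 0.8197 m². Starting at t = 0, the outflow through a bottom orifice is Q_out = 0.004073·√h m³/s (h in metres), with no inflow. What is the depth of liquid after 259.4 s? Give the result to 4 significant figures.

A dh/dt = −Q_out = −0.004073 √h.
This is separable: 2 d(√h)/dt = −0.004073/A, so √h = √h₀ − (0.004073/(2A)) t.
√h = √5.634 − 0.004073·259.4/(2·0.8197) = 2.37360 − 0.644465 = 1.72914.
h = 1.72914² = 2.98992 m.

2.990 m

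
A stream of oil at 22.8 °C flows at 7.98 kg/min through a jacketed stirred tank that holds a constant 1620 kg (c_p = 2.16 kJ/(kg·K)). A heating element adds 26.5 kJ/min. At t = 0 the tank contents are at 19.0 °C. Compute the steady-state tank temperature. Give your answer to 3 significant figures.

Energy balance: M c_p dT/dt = ṁ c_p (T_in − T) + 26.5.
At steady state dT/dt = 0 ⇒ T_ss = T_in + Q̇/(ṁ c_p) = 22.8 + 26.5/(7.98·2.16) = 24.337 °C.

24.3 °C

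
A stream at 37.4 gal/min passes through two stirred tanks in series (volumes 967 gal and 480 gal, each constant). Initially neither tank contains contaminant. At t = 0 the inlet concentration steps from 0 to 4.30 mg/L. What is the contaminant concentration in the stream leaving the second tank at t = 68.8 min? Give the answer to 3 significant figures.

Each tank obeys Vᵢ dCᵢ/dt = Q(Cᵢ₋₁ − Cᵢ), so τᵢ = Vᵢ/Q.
τ₁ = 967/37.4 = 25.856 min; τ₂ = 480/37.4 = 12.834 min.
Tank 1: C₁ = C_in(1 − e^(−t/τ₁)). Tank 2 (τ₁ ≠ τ₂): C₂ = C_in[1 − (τ₁ e^(−t/τ₁) − τ₂ e^(−t/τ₂))/(τ₁ − τ₂)].
At t = 68.8: e^(−t/τ₁) = 0.069883, e^(−t/τ₂) = 0.0046978.
C₂ = 4.30·[1 − (25.856·0.069883 − 12.834·0.0046978)/(13.021)] = 4.30·0.86587 = 3.7232 mg/L.

3.72 mg/L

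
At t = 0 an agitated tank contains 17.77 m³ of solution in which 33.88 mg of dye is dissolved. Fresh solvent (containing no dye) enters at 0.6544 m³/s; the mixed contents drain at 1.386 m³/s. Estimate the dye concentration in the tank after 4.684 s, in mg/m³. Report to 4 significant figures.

1.574 mg/m³

Total volume: dV/dt = Q_in − Q_out = -0.731600 m³/s, so V(t) = 17.77 − 0.731600 t and V(4.684) = 14.3432 m³.
Solute balance: dm/dt = 0 − Q_out C = −Q_out m/V(t).
dm/m = −Q_out dt/(V₀ − 0.731600 t); integrating gives ln(m/m₀) = −(Q_out/(Q_in−Q_out)) ln(V/V₀).
m = m₀ (V₀/V)^(Q_out/(Q_in−Q_out)) = 33.88 × (17.77/14.3432)^(-1.89448) = 22.5776 mg.
C = m/V = 22.5776/14.3432 = 1.57410 mg/m³.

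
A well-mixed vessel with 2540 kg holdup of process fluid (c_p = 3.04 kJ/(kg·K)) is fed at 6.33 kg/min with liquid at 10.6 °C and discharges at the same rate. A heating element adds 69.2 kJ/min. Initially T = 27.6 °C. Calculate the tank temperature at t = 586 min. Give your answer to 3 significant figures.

M c_p dT/dt = ṁ c_p (T_in − T) + Q̇.
τ = M/ṁ = 401.26 min; T_ss = T_in + Q̇/(ṁ c_p) = 10.6 + 69.2/(6.33·3.04) = 14.196 °C.
T approaches T_ss exponentially: T(t) = T_ss + (T₀ − T_ss) e^(−t/τ).
T(586) = 14.196 + (13.404)·e^(−586/401.26) = 14.196 + (13.404)·0.23215 = 17.308 °C.

17.3 °C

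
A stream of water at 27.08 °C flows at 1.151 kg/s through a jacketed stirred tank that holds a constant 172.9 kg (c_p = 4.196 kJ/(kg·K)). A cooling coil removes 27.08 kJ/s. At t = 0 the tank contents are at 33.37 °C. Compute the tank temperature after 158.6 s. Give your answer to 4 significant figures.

M c_p dT/dt = ṁ c_p (T_in − T) − Q̇.
τ = M/ṁ = 150.217 s; T_ss = T_in − Q̇/(ṁ c_p) = 27.08 − 27.08/(1.151·4.196) = 21.4729 °C.
T approaches T_ss exponentially: T(t) = T_ss + (T₀ − T_ss) e^(−t/τ).
T(158.6) = 21.4729 + (11.8971)·e^(−158.6/150.217) = 21.4729 + (11.8971)·0.347912 = 25.6121 °C.

25.61 °C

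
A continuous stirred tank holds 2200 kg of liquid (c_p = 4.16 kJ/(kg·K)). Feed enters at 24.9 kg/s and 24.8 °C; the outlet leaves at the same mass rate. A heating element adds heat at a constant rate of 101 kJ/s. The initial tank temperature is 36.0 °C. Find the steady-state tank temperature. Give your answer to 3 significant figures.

25.8 °C

M c_p dT/dt = ṁ c_p (T_in − T) + Q̇.
At steady state dT/dt = 0 ⇒ T_ss = T_in + Q̇/(ṁ c_p) = 24.8 + 101/(24.9·4.16) = 25.775 °C.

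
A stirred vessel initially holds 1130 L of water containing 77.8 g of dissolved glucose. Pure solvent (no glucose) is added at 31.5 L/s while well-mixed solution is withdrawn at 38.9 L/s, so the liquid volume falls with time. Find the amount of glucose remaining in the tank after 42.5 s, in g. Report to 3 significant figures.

Total volume: dV/dt = Q_in − Q_out = -7.4000 L/s, so V(t) = 1130 − 7.4000 t and V(42.5) = 815.50 L.
Solute balance: dm/dt = 0 − Q_out C = −Q_out m/V(t).
dm/m = −Q_out dt/(V₀ − 7.4000 t); integrating gives ln(m/m₀) = −(Q_out/(Q_in−Q_out)) ln(V/V₀).
m = m₀ (V₀/V)^(Q_out/(Q_in−Q_out)) = 77.8 × (1130/815.50)^(-5.2568) = 14.007 g.

14.0 g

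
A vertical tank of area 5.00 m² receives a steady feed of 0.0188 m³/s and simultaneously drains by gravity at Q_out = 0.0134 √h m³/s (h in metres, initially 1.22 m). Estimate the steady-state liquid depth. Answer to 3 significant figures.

1.97 m

Accumulation of liquid (constant cross-section A): A dh/dt = Q_in − 0.0134 √h. At steady state dh/dt = 0:
Q_in = 0.0134 √h_ss ⇒ √h_ss = 0.0188/0.0134 = 1.4030.
h_ss = 1.4030² = 1.9684 m. (Since h₀ = 1.22 m < h_ss, the level will rise toward this value.)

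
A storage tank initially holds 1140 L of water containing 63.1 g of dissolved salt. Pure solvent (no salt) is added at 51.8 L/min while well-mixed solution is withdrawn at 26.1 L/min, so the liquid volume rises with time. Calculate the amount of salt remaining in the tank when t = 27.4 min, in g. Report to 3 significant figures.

Total volume: dV/dt = Q_in − Q_out = 25.700 L/min, so V(t) = 1140 + 25.700 t and V(27.4) = 1844.2 L.
Solute balance: dm/dt = 0 − Q_out C = −Q_out m/V(t).
dm/m = −Q_out dt/(V₀ + 25.700 t); integrating gives ln(m/m₀) = −(Q_out/(Q_in−Q_out)) ln(V/V₀).
m = m₀ (V₀/V)^(Q_out/(Q_in−Q_out)) = 63.1 × (1140/1844.2)^(1.0156) = 38.715 g.

38.7 g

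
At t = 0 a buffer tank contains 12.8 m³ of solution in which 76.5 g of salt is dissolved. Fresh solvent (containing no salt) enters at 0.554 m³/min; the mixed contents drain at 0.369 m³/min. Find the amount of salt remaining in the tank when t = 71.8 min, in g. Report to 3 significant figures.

Let m(t) be the amount of salt. Volume: V(t) = V₀ + (Q_in − Q_out) t = 12.8 + 0.18500 t; V(71.8) = 26.083 m³.
Solute balance: dm/dt = 0 − Q_out C = −Q_out m/V(t).
Separate: dm/m = −Q_out dt/V(t) ⇒ ln(m/m₀) = −(Q_out/(Q_in−Q_out)) ln(V/V₀).
m = m₀ (V₀/V)^(Q_out/(Q_in−Q_out)) = 76.5 × (12.8/26.083)^(1.9946) = 18.494 g.

18.5 g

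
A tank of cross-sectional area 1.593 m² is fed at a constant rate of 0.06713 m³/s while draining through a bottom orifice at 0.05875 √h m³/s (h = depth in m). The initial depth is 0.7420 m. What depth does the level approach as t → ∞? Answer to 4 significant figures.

Accumulation of liquid (constant cross-section A): A dh/dt = Q_in − 0.05875 √h. At steady state dh/dt = 0:
Q_in = 0.05875 √h_ss ⇒ √h_ss = 0.06713/0.05875 = 1.14264.
h_ss = 1.14264² = 1.30562 m. (Since h₀ = 0.7420 m < h_ss, the level will rise toward this value.)

1.306 m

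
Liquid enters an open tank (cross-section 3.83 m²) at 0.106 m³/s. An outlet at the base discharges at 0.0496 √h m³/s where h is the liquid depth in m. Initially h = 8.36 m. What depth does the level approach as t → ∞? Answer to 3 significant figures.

Accumulation of liquid (constant cross-section A): A dh/dt = Q_in − 0.0496 √h. At steady state dh/dt = 0:
Q_in = 0.0496 √h_ss ⇒ √h_ss = 0.106/0.0496 = 2.1371.
h_ss = 2.1371² = 4.5672 m. (Since h₀ = 8.36 m > h_ss, the level will fall toward this value.)

4.57 m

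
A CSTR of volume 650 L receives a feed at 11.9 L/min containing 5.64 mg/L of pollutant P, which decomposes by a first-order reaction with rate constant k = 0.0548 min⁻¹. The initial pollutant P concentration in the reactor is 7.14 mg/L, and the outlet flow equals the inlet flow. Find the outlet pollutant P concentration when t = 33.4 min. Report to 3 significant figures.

Accumulation = in − out − consumed: V dC/dt = Q C_in − Q C − k V C.
This is linear with rate a = Q/V + k = 0.073108 min⁻¹.
C_ss = Q C_in/(Q + kV) = 1.4124 mg/L; C(t) = C_ss + (C₀ − C_ss) e^(−a t).
C(33.4) = 1.4124 + (5.7276)·e^(−0.073108·33.4) = 1.4124 + (5.7276)·0.087004 = 1.9107 mg/L.

1.91 mg/L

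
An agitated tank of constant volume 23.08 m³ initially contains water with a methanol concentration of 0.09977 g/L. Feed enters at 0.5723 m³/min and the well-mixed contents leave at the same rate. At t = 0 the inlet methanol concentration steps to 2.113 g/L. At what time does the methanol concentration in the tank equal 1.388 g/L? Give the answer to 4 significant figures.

41.19 min

Species balance: V dC/dt = Q(C_in − C) ⇒ τ = V/Q = 40.3285 min.
C(t) = C_in + (C₀ − C_in) e^(−t/τ). Set C = 1.388 and solve for t:
e^(−t/τ) = (C − C_in)/(C₀ − C_in) = (1.388 − 2.113)/(0.09977 − 2.113) = 0.360118
t = −τ ln(…) = 40.3285 × 1.02132 = 41.1885 min.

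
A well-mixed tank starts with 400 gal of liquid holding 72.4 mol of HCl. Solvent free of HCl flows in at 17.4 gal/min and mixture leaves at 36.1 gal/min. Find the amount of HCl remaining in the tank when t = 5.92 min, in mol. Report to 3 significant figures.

38.7 mol

Let m(t) be the amount of HCl. Volume: V(t) = V₀ + (Q_in − Q_out) t = 400 − 18.700 t; V(5.92) = 289.30 gal.
Solute balance: dm/dt = 0 − Q_out C = −Q_out m/V(t).
dm/m = −Q_out dt/(V₀ − 18.700 t); integrating gives ln(m/m₀) = −(Q_out/(Q_in−Q_out)) ln(V/V₀).
m = m₀ (V₀/V)^(Q_out/(Q_in−Q_out)) = 72.4 × (400/289.30)^(-1.9305) = 38.733 mol.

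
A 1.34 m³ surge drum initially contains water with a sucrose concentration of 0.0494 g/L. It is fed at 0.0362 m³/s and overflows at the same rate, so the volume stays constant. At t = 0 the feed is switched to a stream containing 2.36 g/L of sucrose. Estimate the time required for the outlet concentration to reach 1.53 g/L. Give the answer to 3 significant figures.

37.9 s

Species balance: V dC/dt = Q(C_in − C) ⇒ τ = V/Q = 37.017 s.
C(t) = C_in + (C₀ − C_in) e^(−t/τ). Set C = 1.53 and solve for t:
e^(−t/τ) = (C − C_in)/(C₀ − C_in) = (1.53 − 2.36)/(0.0494 − 2.36) = 0.35921
t = −τ ln(…) = 37.017 × 1.0238 = 37.899 s.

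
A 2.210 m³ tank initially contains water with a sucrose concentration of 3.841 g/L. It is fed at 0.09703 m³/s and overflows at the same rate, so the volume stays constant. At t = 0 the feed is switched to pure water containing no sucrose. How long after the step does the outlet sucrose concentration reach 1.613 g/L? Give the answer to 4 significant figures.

Species balance on the tank: V dC/dt = Q(C_in − C), so τ = V/Q = 22.7765 s.
C(t) = C_in + (C₀ − C_in) e^(−t/τ). Set C = 1.613 and solve for t:
e^(−t/τ) = (C − C_in)/(C₀ − C_in) = (1.613 − 0)/(3.841 − 0) = 0.419943
t = −τ ln(…) = 22.7765 × 0.867637 = 19.7617 s.

19.76 s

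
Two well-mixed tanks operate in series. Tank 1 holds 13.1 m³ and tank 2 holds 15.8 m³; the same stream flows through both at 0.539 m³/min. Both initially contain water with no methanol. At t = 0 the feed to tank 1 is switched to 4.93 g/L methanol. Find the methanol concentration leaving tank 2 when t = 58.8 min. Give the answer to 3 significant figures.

3.18 g/L

Each tank obeys Vᵢ dCᵢ/dt = Q(Cᵢ₋₁ − Cᵢ), so τᵢ = Vᵢ/Q.
τ₁ = 13.1/0.539 = 24.304 min; τ₂ = 15.8/0.539 = 29.314 min.
Solving the cascade with C₁(0)=C₂(0)=0 gives C₂(t) = C_in[1 − (τ₁ e^(−t/τ₁) − τ₂ e^(−t/τ₂))/(τ₁ − τ₂)].
At t = 58.8: e^(−t/τ₁) = 0.088981, e^(−t/τ₂) = 0.13454.
C₂ = 4.93·[1 − (24.304·0.088981 − 29.314·0.13454)/(-5.0093)] = 4.93·0.64442 = 3.1770 g/L.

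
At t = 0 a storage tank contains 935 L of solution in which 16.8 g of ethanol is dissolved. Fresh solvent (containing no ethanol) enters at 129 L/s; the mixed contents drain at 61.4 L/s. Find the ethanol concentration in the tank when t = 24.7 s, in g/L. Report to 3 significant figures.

0.00254 g/L

Let m(t) be the amount of ethanol. Volume: V(t) = V₀ + (Q_in − Q_out) t = 935 + 67.600 t; V(24.7) = 2604.7 L.
Solute balance: dm/dt = 0 − Q_out C = −Q_out m/V(t).
dm/m = −Q_out dt/(V₀ + 67.600 t); integrating gives ln(m/m₀) = −(Q_out/(Q_in−Q_out)) ln(V/V₀).
m = m₀ (V₀/V)^(Q_out/(Q_in−Q_out)) = 16.8 × (935/2604.7)^(0.90828) = 6.6247 g.
C = m/V = 6.6247/2604.7 = 0.0025434 g/L.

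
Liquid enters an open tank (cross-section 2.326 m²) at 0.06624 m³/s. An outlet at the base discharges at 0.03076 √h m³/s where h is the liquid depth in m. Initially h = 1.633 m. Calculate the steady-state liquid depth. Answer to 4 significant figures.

Level balance: A dh/dt = 0.06624 − 0.03076 √h. Setting dh/dt = 0:
Q_in = 0.03076 √h_ss ⇒ √h_ss = 0.06624/0.03076 = 2.15345.
h_ss = 2.15345² = 4.63733 m. (Since h₀ = 1.633 m < h_ss, the level will rise toward this value.)

4.637 m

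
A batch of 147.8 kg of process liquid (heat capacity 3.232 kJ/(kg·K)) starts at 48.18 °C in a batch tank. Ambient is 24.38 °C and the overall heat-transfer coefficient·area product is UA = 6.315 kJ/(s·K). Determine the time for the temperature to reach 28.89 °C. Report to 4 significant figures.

125.8 s

M c_p dT/dt = −UA(T − T_amb).
τ = M c_p/UA = 75.6436 s; T_ss = T_amb = 24.3800 °C.
T(t) = T_ss + (T₀ − T_ss)e^(−t/τ); set T = 28.89:
t = −τ ln[(T − T_ss)/(T₀ − T_ss)] = −75.6436 · ln(0.189496) = 125.825 s.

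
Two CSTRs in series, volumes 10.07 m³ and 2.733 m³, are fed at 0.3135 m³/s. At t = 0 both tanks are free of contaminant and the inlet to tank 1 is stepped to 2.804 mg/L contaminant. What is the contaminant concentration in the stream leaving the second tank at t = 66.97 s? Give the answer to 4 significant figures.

2.326 mg/L

Time constants: τᵢ = Vᵢ/Q for each well-mixed tank.
τ₁ = 10.07/0.3135 = 32.1212 s; τ₂ = 2.733/0.3135 = 8.71770 s.
Tank 1: C₁ = C_in(1 − e^(−t/τ₁)). Tank 2 (τ₁ ≠ τ₂): C₂ = C_in[1 − (τ₁ e^(−t/τ₁) − τ₂ e^(−t/τ₂))/(τ₁ − τ₂)].
At t = 66.97: e^(−t/τ₁) = 0.124318, e^(−t/τ₂) = 0.000461020.
C₂ = 2.804·[1 − (32.1212·0.124318 − 8.71770·0.000461020)/(23.4035)] = 2.804·0.829546 = 2.32605 mg/L.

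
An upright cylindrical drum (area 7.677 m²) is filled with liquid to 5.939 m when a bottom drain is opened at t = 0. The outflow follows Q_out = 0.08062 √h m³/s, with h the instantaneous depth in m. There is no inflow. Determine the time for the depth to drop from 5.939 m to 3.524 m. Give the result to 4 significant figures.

106.6 s

Accumulation of liquid (constant cross-section A): A dh/dt = −0.08062 √h.
This is separable: 2 d(√h)/dt = −0.08062/A, so √h = √h₀ − (0.08062/(2A)) t.
t = 2A(√h₀ − √h)/0.08062 = 2·7.677·(√5.939 − √3.524)/0.08062
  = 15.3540 × (2.43701 − 1.87723) / 0.08062 = 106.608 s.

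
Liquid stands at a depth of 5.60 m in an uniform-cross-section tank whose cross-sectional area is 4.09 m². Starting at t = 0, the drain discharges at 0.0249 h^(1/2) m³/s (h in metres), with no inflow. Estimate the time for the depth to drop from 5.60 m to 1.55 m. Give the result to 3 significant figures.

368 s

With no inflow, A dh/dt = −0.0249 √h.
This is separable: 2 d(√h)/dt = −0.0249/A, so √h = √h₀ − (0.0249/(2A)) t.
t = 2A(√h₀ − √h)/0.0249 = 2·4.09·(√5.60 − √1.55)/0.0249
  = 8.1800 × (2.3664 − 1.2450) / 0.0249 = 368.41 s.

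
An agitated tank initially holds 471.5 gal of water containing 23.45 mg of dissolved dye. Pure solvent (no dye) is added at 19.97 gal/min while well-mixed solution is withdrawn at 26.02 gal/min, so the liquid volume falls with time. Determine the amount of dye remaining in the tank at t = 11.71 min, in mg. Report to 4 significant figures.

11.64 mg

Total volume: dV/dt = Q_in − Q_out = -6.05000 gal/min, so V(t) = 471.5 − 6.05000 t and V(11.71) = 400.654 gal.
Species balance (pure solvent in): dm/dt = −Q_out · m/V(t).
Separate: dm/m = −Q_out dt/V(t) ⇒ ln(m/m₀) = −(Q_out/(Q_in−Q_out)) ln(V/V₀).
m = m₀ (V₀/V)^(Q_out/(Q_in−Q_out)) = 23.45 × (471.5/400.654)^(-4.30083) = 11.6419 mg.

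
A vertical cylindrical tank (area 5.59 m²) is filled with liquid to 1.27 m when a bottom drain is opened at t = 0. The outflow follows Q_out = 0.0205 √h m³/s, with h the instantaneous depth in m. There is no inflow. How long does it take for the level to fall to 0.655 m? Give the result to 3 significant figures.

173 s

A dh/dt = −Q_out = −0.0205 √h.
∫ h^(−1/2) dh = −(0.0205/A) ∫ dt, giving 2√h = 2√h₀ − (0.0205/A) t.
t = 2A(√h₀ − √h)/0.0205 = 2·5.59·(√1.27 − √0.655)/0.0205
  = 11.180 × (1.1269 − 0.80932) / 0.0205 = 173.22 s.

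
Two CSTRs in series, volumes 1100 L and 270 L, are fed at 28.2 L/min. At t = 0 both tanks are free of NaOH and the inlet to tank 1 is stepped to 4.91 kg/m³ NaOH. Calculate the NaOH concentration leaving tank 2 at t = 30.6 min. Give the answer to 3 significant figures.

2.01 kg/m³

Species balance on tank i: dCᵢ/dt = (Cᵢ₋₁ − Cᵢ)/τᵢ with τᵢ = Vᵢ/Q.
τ₁ = 1100/28.2 = 39.007 min; τ₂ = 270/28.2 = 9.5745 min.
Tank 1: C₁ = C_in(1 − e^(−t/τ₁)). Tank 2 (τ₁ ≠ τ₂): C₂ = C_in[1 − (τ₁ e^(−t/τ₁) − τ₂ e^(−t/τ₂))/(τ₁ − τ₂)].
At t = 30.6: e^(−t/τ₁) = 0.45636, e^(−t/τ₂) = 0.040926.
C₂ = 4.91·[1 − (39.007·0.45636 − 9.5745·0.040926)/(29.433)] = 4.91·0.40850 = 2.0057 kg/m³.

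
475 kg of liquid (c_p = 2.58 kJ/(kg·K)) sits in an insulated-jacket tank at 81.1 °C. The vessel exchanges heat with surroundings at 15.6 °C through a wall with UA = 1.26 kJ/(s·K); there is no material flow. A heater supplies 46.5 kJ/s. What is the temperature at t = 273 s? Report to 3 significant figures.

74.1 °C

M c_p dT/dt = −UA(T − T_amb) + Q̇.
dT/dt = (T_ss − T)/τ with T_ss = T_amb + Q̇/UA = 15.6 + 46.5/1.26 = 52.505 °C, τ = M c_p/UA = 475·2.58/1.26 = 972.62 s.
Solution: T(t) = T_ss + (T₀ − T_ss) e^(−t/τ).
T(273) = 52.505 + (28.595)·0.75527 = 74.102 °C.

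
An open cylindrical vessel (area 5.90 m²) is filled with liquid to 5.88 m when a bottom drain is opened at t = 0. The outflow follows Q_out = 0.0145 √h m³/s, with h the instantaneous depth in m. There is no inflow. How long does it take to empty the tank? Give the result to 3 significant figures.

Unsteady balance on liquid volume: A dh/dt = −0.0145 √h.
∫ h^(−1/2) dh = −(0.0145/A) ∫ dt, giving 2√h = 2√h₀ − (0.0145/A) t.
Tank is empty when √h = 0: t_empty = 2A√h₀/0.0145.
t_empty = 2·5.90·√5.88/0.0145 = 11.800·2.4249/0.0145 = 1973.3 s.

1970 s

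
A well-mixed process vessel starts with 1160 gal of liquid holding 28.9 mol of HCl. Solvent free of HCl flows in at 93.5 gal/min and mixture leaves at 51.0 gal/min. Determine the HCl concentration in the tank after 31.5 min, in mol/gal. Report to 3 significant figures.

0.00461 mol/gal

Let m(t) be the amount of HCl. Volume: V(t) = V₀ + (Q_in − Q_out) t = 1160 + 42.500 t; V(31.5) = 2498.8 gal.
No HCl enters, so dm/dt = −Q_out · (m/V).
dm/m = −Q_out dt/(V₀ + 42.500 t); integrating gives ln(m/m₀) = −(Q_out/(Q_in−Q_out)) ln(V/V₀).
m = m₀ (V₀/V)^(Q_out/(Q_in−Q_out)) = 28.9 × (1160/2498.8)^(1.2000) = 11.507 mol.
C = m/V = 11.507/2498.8 = 0.0046053 mol/gal.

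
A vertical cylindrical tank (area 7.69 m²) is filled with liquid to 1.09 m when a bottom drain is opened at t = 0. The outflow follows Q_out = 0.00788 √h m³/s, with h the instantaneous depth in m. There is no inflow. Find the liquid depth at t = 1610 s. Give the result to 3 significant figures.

Accumulation of liquid (constant cross-section A): A dh/dt = −0.00788 √h.
This is separable: 2 d(√h)/dt = −0.00788/A, so √h = √h₀ − (0.00788/(2A)) t.
√h = √1.09 − 0.00788·1610/(2·7.69) = 1.0440 − 0.82489 = 0.21914.
h = 0.21914² = 0.048023 m.

0.0480 m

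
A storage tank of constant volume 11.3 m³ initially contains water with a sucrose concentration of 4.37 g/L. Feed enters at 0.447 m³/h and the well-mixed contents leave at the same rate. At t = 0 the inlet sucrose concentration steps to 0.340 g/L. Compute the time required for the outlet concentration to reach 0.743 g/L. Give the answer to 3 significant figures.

58.2 h

Species balance: V dC/dt = Q(C_in − C) ⇒ τ = V/Q = 25.280 h.
C(t) = C_in + (C₀ − C_in) e^(−t/τ). Set C = 0.743 and solve for t:
e^(−t/τ) = (C − C_in)/(C₀ − C_in) = (0.743 − 0.340)/(4.37 − 0.340) = 0.10000
t = −τ ln(…) = 25.280 × 2.3026 = 58.209 h.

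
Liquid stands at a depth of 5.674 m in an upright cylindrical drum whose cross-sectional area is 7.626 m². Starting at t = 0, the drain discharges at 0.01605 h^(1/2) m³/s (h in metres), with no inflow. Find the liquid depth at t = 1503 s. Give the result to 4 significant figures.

0.6406 m

With no inflow, A dh/dt = −0.01605 √h.
∫ h^(−1/2) dh = −(0.01605/A) ∫ dt, giving 2√h = 2√h₀ − (0.01605/A) t.
√h = √5.674 − 0.01605·1503/(2·7.626) = 2.38202 − 1.58164 = 0.800377.
h = 0.800377² = 0.640604 m.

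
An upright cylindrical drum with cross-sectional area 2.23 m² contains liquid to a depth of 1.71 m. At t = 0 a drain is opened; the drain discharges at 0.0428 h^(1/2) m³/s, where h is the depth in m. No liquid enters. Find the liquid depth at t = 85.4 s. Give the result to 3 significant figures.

0.238 m

With no inflow, A dh/dt = −0.0428 √h.
∫ h^(−1/2) dh = −(0.0428/A) ∫ dt, giving 2√h = 2√h₀ − (0.0428/A) t.
√h = √1.71 − 0.0428·85.4/(2·2.23) = 1.3077 − 0.81953 = 0.48814.
h = 0.48814² = 0.23828 m.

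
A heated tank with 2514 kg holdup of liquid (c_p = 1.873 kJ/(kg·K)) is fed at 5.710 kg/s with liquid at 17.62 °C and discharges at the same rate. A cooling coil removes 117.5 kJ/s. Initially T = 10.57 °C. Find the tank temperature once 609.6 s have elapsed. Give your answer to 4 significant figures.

7.619 °C

Unsteady energy balance on the tank contents: M c_p dT/dt = ṁ c_p (T_in − T) − 117.5.
τ = M/ṁ = 440.280 s; T_ss = T_in − Q̇/(ṁ c_p) = 17.62 − 117.5/(5.710·1.873) = 6.63338 °C.
Integrating: T(t) = T_ss + (T₀ − T_ss) e^(−t/τ).
T(609.6) = 6.63338 + (3.93662)·e^(−609.6/440.280) = 6.63338 + (3.93662)·0.250431 = 7.61923 °C.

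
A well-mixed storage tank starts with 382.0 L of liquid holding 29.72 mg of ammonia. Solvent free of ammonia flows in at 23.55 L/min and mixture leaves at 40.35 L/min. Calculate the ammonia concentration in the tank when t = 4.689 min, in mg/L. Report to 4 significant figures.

0.05628 mg/L

Let m(t) be the amount of ammonia. Volume: V(t) = V₀ + (Q_in − Q_out) t = 382.0 − 16.8000 t; V(4.689) = 303.225 L.
Species balance (pure solvent in): dm/dt = −Q_out · m/V(t).
dm/m = −Q_out dt/(V₀ − 16.8000 t); integrating gives ln(m/m₀) = −(Q_out/(Q_in−Q_out)) ln(V/V₀).
m = m₀ (V₀/V)^(Q_out/(Q_in−Q_out)) = 29.72 × (382.0/303.225)^(-2.40179) = 17.0668 mg.
C = m/V = 17.0668/303.225 = 0.0562844 mg/L.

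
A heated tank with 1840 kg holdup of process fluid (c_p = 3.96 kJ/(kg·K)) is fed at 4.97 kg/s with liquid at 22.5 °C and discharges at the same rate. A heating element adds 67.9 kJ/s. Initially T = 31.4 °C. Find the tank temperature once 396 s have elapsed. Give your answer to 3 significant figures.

27.8 °C

M c_p dT/dt = ṁ c_p (T_in − T) + Q̇.
Rearrange: dT/dt = (T_ss − T)/τ with τ = M/ṁ = 370.22 s and T_ss = T_in + Q̇/(ṁ c_p) = 25.950 °C.
This is linear first-order; T(t) = T_ss + (T₀ − T_ss) e^(−t/τ).
T(396) = 25.950 + (5.4500)·e^(−396/370.22) = 25.950 + (5.4500)·0.34314 = 27.820 °C.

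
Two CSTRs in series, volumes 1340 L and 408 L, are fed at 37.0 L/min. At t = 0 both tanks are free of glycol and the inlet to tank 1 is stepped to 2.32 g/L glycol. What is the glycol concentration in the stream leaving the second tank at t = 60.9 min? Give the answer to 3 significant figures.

1.70 g/L

Each tank obeys Vᵢ dCᵢ/dt = Q(Cᵢ₋₁ − Cᵢ), so τᵢ = Vᵢ/Q.
τ₁ = 1340/37.0 = 36.216 min; τ₂ = 408/37.0 = 11.027 min.
Tank 1: C₁ = C_in(1 − e^(−t/τ₁)). Tank 2 (τ₁ ≠ τ₂): C₂ = C_in[1 − (τ₁ e^(−t/τ₁) − τ₂ e^(−t/τ₂))/(τ₁ − τ₂)].
At t = 60.9: e^(−t/τ₁) = 0.18608, e^(−t/τ₂) = 0.0039947.
C₂ = 2.32·[1 − (36.216·0.18608 − 11.027·0.0039947)/(25.189)] = 2.32·0.73421 = 1.7034 g/L.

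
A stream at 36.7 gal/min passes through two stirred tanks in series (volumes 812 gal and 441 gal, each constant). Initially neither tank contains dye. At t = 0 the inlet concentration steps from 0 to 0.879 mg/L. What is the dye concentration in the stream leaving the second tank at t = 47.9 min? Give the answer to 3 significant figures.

Each tank obeys Vᵢ dCᵢ/dt = Q(Cᵢ₋₁ − Cᵢ), so τᵢ = Vᵢ/Q.
τ₁ = 812/36.7 = 22.125 min; τ₂ = 441/36.7 = 12.016 min.
Tank 1: C₁ = C_in(1 − e^(−t/τ₁)). Tank 2 (τ₁ ≠ τ₂): C₂ = C_in[1 − (τ₁ e^(−t/τ₁) − τ₂ e^(−t/τ₂))/(τ₁ − τ₂)].
At t = 47.9: e^(−t/τ₁) = 0.11476, e^(−t/τ₂) = 0.018569.
C₂ = 0.879·[1 − (22.125·0.11476 − 12.016·0.018569)/(10.109)] = 0.879·0.77091 = 0.67763 mg/L.

0.678 mg/L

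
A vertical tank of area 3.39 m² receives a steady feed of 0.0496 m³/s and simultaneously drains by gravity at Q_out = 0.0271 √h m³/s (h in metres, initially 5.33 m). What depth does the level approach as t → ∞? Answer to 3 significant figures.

3.35 m

A dh/dt = Q_in − 0.0271 √h. Steady state requires inflow = outflow:
Q_in = 0.0271 √h_ss ⇒ √h_ss = 0.0496/0.0271 = 1.8303.
h_ss = 1.8303² = 3.3498 m. (Since h₀ = 5.33 m > h_ss, the level will fall toward this value.)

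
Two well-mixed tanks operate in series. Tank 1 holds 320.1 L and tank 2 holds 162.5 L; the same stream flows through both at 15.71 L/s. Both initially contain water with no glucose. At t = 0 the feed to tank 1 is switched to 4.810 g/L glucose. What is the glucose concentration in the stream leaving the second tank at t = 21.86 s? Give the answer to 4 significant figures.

Species balance on tank i: dCᵢ/dt = (Cᵢ₋₁ − Cᵢ)/τᵢ with τᵢ = Vᵢ/Q.
τ₁ = 320.1/15.71 = 20.3756 s; τ₂ = 162.5/15.71 = 10.3437 s.
Tank 1: C₁ = C_in(1 − e^(−t/τ₁)). Tank 2 (τ₁ ≠ τ₂): C₂ = C_in[1 − (τ₁ e^(−t/τ₁) − τ₂ e^(−t/τ₂))/(τ₁ − τ₂)].
At t = 21.86: e^(−t/τ₁) = 0.342031, e^(−t/τ₂) = 0.120832.
C₂ = 4.810·[1 − (20.3756·0.342031 − 10.3437·0.120832)/(10.0318)] = 4.810·0.429892 = 2.06778 g/L.

2.068 g/L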